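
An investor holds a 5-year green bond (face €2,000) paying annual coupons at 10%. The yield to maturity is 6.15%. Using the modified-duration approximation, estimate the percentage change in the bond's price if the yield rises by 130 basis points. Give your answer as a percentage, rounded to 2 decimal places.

Periodic yield y = 0.0615. Modified duration first:
  t   CF        PV=CF/(1+0.0615)^t    t·PV
  1       200.00       188.4126       188.4126
  2       200.00       177.4966       354.9932
  3       200.00       167.2130       501.6390
  4       200.00       157.5252       630.1007
  5     2,200.00     1,632.3853     8,161.9267
  Σ                  2,323.0327     9,837.0722
P = 2,323.0327; D_Mac = 4.23458 yrs; D_mod = 4.23458/(1+0.0615) = 3.98924 yrs.
ΔP/P ≈ -D_mod · Δy = -3.98924 × (+0.013) = -0.051860 = -5.1860%.

-5.19%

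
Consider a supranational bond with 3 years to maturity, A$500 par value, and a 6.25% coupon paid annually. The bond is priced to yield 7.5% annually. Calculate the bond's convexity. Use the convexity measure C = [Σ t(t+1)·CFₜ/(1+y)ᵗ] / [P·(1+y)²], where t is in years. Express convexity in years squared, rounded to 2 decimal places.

With y = 0.075:
  t   CF        PV=CF/(1+0.075)^t    t·PV        t(t+1)·PV
  1        31.25        29.0698        29.0698          58.1395
  2        31.25        27.0416        54.0833         162.2499
  3       531.25       427.6353     1,282.9059       5,131.6236
  Σ                    483.7467     1,366.0590       5,352.0130
P = 483.7467.
Convexity = Σ t(t+1)·PV / [P·(1+y)²] = 5,352.0130 / (483.7467 × 1.155625) = 9.57375.

9.57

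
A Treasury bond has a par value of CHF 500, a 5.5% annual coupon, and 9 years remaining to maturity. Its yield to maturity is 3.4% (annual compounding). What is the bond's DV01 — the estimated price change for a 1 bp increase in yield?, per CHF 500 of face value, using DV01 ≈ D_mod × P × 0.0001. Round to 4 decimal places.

CHF 0.4192

Periodic yield y = 0.034.
  t   CF        PV=CF/(1+0.034)^t    t·PV
  1        27.50        26.5957        26.5957
  2        27.50        25.7212        51.4424
  3        27.50        24.8755        74.6264
  4        27.50        24.0575        96.2300
  5        27.50        23.2664       116.3322
  6        27.50        22.5014       135.0084
  7        27.50        21.7615       152.3305
  8        27.50        21.0459       168.3675
  9       527.50       390.4250     3,513.8250
  Σ                    580.2502     4,334.7582
P = 580.2502; D_Mac = 7.47050 yrs; D_mod = 7.22485 yrs.
DV01 ≈ 7.22485 × 580.2502 × 0.0001 = 0.419222.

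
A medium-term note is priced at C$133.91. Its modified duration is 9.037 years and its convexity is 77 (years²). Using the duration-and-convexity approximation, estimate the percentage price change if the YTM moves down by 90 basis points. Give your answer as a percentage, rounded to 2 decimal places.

Duration effect: -D_mod·Δy = -9.037 × (-0.009) = +0.081333
Convexity effect: ½·C·(Δy)² = 0.5 × 77 × (-0.009)² = +0.0031185
ΔP/P ≈ +0.081333 + 0.0031185 = +0.0844515
= +8.44515%.

+8.45%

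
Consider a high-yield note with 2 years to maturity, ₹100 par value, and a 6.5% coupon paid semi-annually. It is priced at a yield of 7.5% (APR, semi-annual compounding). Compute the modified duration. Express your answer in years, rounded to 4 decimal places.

Periodic yield y = 0.0375. First find Macaulay duration:
  t   CF        PV=CF/(1+0.0375)^t    t·PV
  1         3.25         3.1325         3.1325
  2         3.25         3.0193         6.0386
  3         3.25         2.9102         8.7305
  4       103.25        89.1123       356.4492
  Σ                     98.1743       374.3509
P = 98.1743; Macaulay duration = 374.3509 / 98.1743 = 3.81312 half-year periods = 1.90656 years.
Modified duration = D_Mac / (1 + y) = 1.90656 / 1.0375 = 1.83765 years.

1.8377 years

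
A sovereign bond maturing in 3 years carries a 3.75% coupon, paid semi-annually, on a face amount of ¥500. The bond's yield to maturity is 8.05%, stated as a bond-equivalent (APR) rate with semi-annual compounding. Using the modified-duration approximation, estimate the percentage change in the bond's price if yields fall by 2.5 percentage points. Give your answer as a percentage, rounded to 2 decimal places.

Periodic yield y = 0.04025. Modified duration first:
  t   CF        PV=CF/(1+0.04025)^t    t·PV
  1        9.375         9.0123         9.0123
  2        9.375         8.6635        17.3271
  3        9.375         8.3283        24.9850
  4        9.375         8.0061        32.0244
  5        9.375         7.6963        38.4816
  6      509.375       401.9863     2,411.9180
  Σ                    443.6929     2,533.7482
P = 443.6929; D_Mac = 5.71059 half-year periods = 2.85530 yrs; D_mod = 2.85530/(1+0.04025) = 2.74482 yrs.
ΔP/P ≈ -D_mod · Δy = -2.74482 × (-0.025) = +0.068620 = +6.8620%.

+6.86%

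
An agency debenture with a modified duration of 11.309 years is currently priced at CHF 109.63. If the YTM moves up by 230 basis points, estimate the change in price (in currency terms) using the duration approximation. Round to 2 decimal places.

Duration approximation: ΔP/P ≈ -D_mod · Δy = -11.309 × (+0.023) = -0.260107.
ΔP ≈ 109.63 × (-0.260107) = -28.51553041.

-CHF 28.52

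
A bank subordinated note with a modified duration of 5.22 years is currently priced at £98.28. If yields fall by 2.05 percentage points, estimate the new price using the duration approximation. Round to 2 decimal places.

£108.80

Duration approximation: ΔP/P ≈ -D_mod · Δy = -5.22 × (-0.0205) = +0.107010.
New price ≈ 98.28 × (1 + 0.107010) = 108.7969428.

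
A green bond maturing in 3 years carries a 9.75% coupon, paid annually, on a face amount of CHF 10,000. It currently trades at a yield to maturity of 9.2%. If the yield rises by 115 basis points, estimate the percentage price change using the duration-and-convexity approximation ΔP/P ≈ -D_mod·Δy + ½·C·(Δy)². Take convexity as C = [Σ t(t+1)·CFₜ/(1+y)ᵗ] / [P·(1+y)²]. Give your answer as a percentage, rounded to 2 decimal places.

With y = 0.092:
  t   CF        PV=CF/(1+0.092)^t    t·PV        t(t+1)·PV
  1       975.00       892.8571       892.8571       1,785.7143
  2       975.00       817.6347     1,635.2695       4,905.8085
  3    10,975.00     8,428.2346    25,284.7037     101,138.8148
  Σ                 10,138.7265    27,812.8303     107,830.3375
P = 10,138.7265; D_Mac = 2.74323 yrs; D_mod = 2.51211 yrs; C = 8.91892.
Duration effect: -2.51211 × (+0.0115) = -0.028889
Convexity effect: 0.5 × 8.91892 × (0.0115)² = +0.0005898
ΔP/P ≈ -0.028889 + 0.0005898 = -0.028300 = -2.8300%.

-2.83%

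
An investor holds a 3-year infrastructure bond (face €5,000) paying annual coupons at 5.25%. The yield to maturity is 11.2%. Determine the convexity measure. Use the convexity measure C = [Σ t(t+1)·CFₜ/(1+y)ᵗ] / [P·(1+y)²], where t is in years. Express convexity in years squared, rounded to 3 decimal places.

With y = 0.112:
  t   CF        PV=CF/(1+0.112)^t    t·PV        t(t+1)·PV
  1       262.50       236.0612       236.0612         472.1223
  2       262.50       212.2852       424.5704       1,273.7112
  3     5,262.50     3,827.1699    11,481.5098      45,926.0393
  Σ                  4,275.5163    12,142.1414      47,671.8729
P = 4,275.5163.
Convexity = Σ t(t+1)·PV / [P·(1+y)²] = 47,671.8729 / (4,275.5163 × 1.236544) = 9.01704.

9.017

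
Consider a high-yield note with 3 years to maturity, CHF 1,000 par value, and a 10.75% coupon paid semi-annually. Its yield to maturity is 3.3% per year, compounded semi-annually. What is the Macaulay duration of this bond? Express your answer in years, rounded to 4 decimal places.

Periodic yield y = 0.0165. Discount each cash flow and weight by its period:
  t   CF        PV=CF/(1+0.0165)^t    t·PV
  1        53.75        52.8775        52.8775
  2        53.75        52.0192       104.0384
  3        53.75        51.1748       153.5245
  4        53.75        50.3441       201.3766
  5        53.75        49.5269       247.6347
  6     1,053.75       955.1977     5,731.1865
  Σ                  1,211.1404     6,490.6382
Price P = Σ PV = 1,211.1404.
Macaulay duration = Σ(t·PV) / P = 6,490.6382 / 1,211.1404 = 5.35911 half-year periods.
In years: 5.35911 / 2 = 2.67956 years.

2.6796 years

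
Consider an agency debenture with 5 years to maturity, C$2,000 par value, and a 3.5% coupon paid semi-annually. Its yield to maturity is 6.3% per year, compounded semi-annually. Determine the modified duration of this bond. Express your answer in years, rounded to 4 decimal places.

4.4599 years

Periodic yield y = 0.0315. First find Macaulay duration:
  t   CF        PV=CF/(1+0.0315)^t    t·PV
  1        35.00        33.9312        33.9312
  2        35.00        32.8950        65.7900
  3        35.00        31.8904        95.6713
  4        35.00        30.9166       123.6662
  5        35.00        29.9724       149.8621
  6        35.00        29.0571       174.3428
  7        35.00        28.1698       197.1884
  8        35.00        27.3095       218.4762
  9        35.00        26.4755       238.2799
  10    2,035.00     1,492.3548    14,923.5481
  Σ                  1,762.9723    16,220.7562
P = 1,762.9723; Macaulay duration = 16,220.7562 / 1,762.9723 = 9.20080 half-year periods = 4.60040 years.
Modified duration = D_Mac / (1 + y) = 4.60040 / 1.0315 = 4.45991 years.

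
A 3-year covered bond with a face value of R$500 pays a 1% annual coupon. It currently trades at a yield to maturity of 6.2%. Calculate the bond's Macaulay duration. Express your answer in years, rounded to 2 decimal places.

Periodic yield y = 0.062. Discount each cash flow and weight by its year:
  t   CF        PV=CF/(1+0.062)^t    t·PV
  1         5.00         4.7081         4.7081
  2         5.00         4.4332         8.8665
  3       505.00       421.6167     1,264.8502
  Σ                    430.7581     1,278.4247
Price P = Σ PV = 430.7581.
Macaulay duration = Σ(t·PV) / P = 1,278.4247 / 430.7581 = 2.96785 years.

2.97 years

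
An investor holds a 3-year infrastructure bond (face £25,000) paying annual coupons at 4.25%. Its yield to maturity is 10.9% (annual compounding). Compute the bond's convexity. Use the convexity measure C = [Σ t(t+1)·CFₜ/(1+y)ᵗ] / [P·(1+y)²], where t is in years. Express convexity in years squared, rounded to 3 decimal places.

With y = 0.109:
  t   CF        PV=CF/(1+0.109)^t    t·PV        t(t+1)·PV
  1     1,062.50       958.0703       958.0703       1,916.1407
  2     1,062.50       863.9047     1,727.8094       5,183.4283
  3    26,062.50    19,108.2728    57,324.8185     229,299.2741
  Σ                 20,930.2479    60,010.6983     236,398.8431
P = 20,930.2479.
Convexity = Σ t(t+1)·PV / [P·(1+y)²] = 236,398.8431 / (20,930.2479 × 1.229881) = 9.18349.

9.183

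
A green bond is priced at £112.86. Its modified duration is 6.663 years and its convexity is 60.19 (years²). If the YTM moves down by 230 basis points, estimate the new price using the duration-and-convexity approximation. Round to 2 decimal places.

£131.95

Duration effect: -D_mod·Δy = -6.663 × (-0.023) = +0.153249
Convexity effect: ½·C·(Δy)² = 0.5 × 60.19 × (-0.023)² = +0.015920255
ΔP/P ≈ +0.153249 + 0.015920255 = +0.169169255
New price ≈ 112.86 × (1 + 0.169169255) = 131.9524421193.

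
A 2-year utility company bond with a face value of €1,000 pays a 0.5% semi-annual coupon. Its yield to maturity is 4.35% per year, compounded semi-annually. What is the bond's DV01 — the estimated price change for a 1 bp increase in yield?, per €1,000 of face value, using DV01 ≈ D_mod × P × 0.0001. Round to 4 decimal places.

Periodic yield y = 0.02175.
  t   CF        PV=CF/(1+0.02175)^t    t·PV
  1         2.50         2.4468         2.4468
  2         2.50         2.3947         4.7894
  3         2.50         2.3437         7.0312
  4     1,002.50       919.8262     3,679.3050
  Σ                    927.0114     3,693.5723
P = 927.0114; D_Mac = 3.98439 half-year periods = 1.99219 yrs; D_mod = 1.94979 yrs.
DV01 ≈ 1.94979 × 927.0114 × 0.0001 = 0.180747.

€0.1807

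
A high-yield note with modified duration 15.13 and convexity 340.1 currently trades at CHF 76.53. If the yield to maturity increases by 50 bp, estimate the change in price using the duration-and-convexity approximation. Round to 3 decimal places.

-CHF 5.464

Duration effect: -D_mod·Δy = -15.13 × (+0.005) = -0.075650
Convexity effect: ½·C·(Δy)² = 0.5 × 340.1 × (0.005)² = +0.00425125
ΔP/P ≈ -0.075650 + 0.00425125 = -0.07139875
ΔP ≈ 76.53 × (-0.07139875) = -5.4641463375.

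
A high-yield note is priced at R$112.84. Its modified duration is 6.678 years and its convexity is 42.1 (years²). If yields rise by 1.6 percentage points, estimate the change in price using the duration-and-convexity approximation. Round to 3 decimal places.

Duration effect: -D_mod·Δy = -6.678 × (+0.016) = -0.106848
Convexity effect: ½·C·(Δy)² = 0.5 × 42.1 × (0.016)² = +0.0053888
ΔP/P ≈ -0.106848 + 0.0053888 = -0.1014592
ΔP ≈ 112.84 × (-0.1014592) = -11.448656128.

-R$11.449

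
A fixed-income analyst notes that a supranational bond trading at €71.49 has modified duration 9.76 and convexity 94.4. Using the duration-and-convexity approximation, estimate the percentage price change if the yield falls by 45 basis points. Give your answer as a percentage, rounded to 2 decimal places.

+4.49%

Duration effect: -D_mod·Δy = -9.76 × (-0.0045) = +0.043920
Convexity effect: ½·C·(Δy)² = 0.5 × 94.4 × (-0.0045)² = +0.0009558
ΔP/P ≈ +0.043920 + 0.0009558 = +0.0448758
= +4.48758%.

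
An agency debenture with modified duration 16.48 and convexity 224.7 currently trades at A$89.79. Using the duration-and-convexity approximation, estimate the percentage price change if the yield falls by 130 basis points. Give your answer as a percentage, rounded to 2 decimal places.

Duration effect: -D_mod·Δy = -16.48 × (-0.013) = +0.214240
Convexity effect: ½·C·(Δy)² = 0.5 × 224.7 × (-0.013)² = +0.01898715
ΔP/P ≈ +0.214240 + 0.01898715 = +0.23322715
= +23.322715%.

+23.32%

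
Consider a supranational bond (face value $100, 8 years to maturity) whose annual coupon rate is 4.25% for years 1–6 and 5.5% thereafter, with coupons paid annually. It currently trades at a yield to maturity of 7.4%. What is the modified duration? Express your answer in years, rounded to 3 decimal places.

Periodic yield y = 0.074. First find Macaulay duration:
  t   CF        PV=CF/(1+0.074)^t    t·PV
  1         4.25         3.9572         3.9572
  2         4.25         3.6845         7.3690
  3         4.25         3.4306        10.2919
  4         4.25         3.1943        12.7771
  5         4.25         2.9742        14.8709
  6         4.25         2.7693        16.6155
  7         5.50         3.3368        23.3577
  8       105.50        59.5962       476.7692
  Σ                     82.9430       566.0086
P = 82.9430; Macaulay duration = 566.0086 / 82.9430 = 6.82407 years.
Modified duration = D_Mac / (1 + y) = 6.82407 / 1.074 = 6.35388 years.

6.354 years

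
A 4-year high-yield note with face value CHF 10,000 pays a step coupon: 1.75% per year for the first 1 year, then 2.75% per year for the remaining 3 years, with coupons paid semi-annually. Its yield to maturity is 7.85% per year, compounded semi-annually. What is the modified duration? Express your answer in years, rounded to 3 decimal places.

Periodic yield y = 0.03925. First find Macaulay duration:
  t   CF        PV=CF/(1+0.03925)^t    t·PV
  1        87.50        84.1953        84.1953
  2        87.50        81.0155       162.0310
  3       137.50       122.5018       367.5055
  4       137.50       117.8752       471.5009
  5       137.50       113.4234       567.1168
  6       137.50       109.1396       654.8378
  7       137.50       105.0177       735.1238
  8    10,137.50     7,450.2458    59,601.9665
  Σ                  8,183.4144    62,644.2777
P = 8,183.4144; Macaulay duration = 62,644.2777 / 8,183.4144 = 7.65503 half-year periods = 3.82751 years.
Modified duration = D_Mac / (1 + y) = 3.82751 / 1.03925 = 3.68296 years.

3.683 years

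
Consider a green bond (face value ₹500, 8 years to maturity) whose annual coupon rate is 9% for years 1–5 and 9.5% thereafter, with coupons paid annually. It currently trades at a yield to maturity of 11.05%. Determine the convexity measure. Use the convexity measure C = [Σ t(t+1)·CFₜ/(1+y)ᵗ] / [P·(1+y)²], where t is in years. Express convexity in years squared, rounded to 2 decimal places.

38.61

With y = 0.1105:
  t   CF        PV=CF/(1+0.1105)^t    t·PV        t(t+1)·PV
  1        45.00        40.5223        40.5223          81.0446
  2        45.00        36.4901        72.9803         218.9408
  3        45.00        32.8592        98.5776         394.3103
  4        45.00        29.5895       118.3582         591.7909
  5        45.00        26.6452       133.2262         799.3573
  6        47.50        25.3269       151.9615       1,063.7303
  7        47.50        22.8068       159.6473       1,277.1788
  8       547.50       236.7204     1,893.7629      17,043.8662
  Σ                    450.9604     2,669.0362      21,470.2191
P = 450.9604.
Convexity = Σ t(t+1)·PV / [P·(1+y)²] = 21,470.2191 / (450.9604 × 1.233210) = 38.60654.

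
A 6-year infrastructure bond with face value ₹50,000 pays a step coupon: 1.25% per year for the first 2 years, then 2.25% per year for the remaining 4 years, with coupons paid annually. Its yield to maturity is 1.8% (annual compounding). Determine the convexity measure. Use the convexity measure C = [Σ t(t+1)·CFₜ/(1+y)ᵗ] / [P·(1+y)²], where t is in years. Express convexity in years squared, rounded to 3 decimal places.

38.347

With y = 0.018:
  t   CF        PV=CF/(1+0.018)^t    t·PV        t(t+1)·PV
  1       625.00       613.9489       613.9489       1,227.8978
  2       625.00       603.0932     1,206.1865       3,618.5594
  3     1,125.00     1,066.3731     3,199.1194      12,796.4774
  4     1,125.00     1,047.5178     4,190.0712      20,950.3560
  5     1,125.00     1,028.9959     5,144.9794      30,869.8762
  6    51,125.00    45,935.3101   275,611.8609   1,929,283.0262
  Σ                 50,295.2391   289,966.1662   1,998,746.1930
P = 50,295.2391.
Convexity = Σ t(t+1)·PV / [P·(1+y)²] = 1,998,746.1930 / (50,295.2391 × 1.036324) = 38.34734.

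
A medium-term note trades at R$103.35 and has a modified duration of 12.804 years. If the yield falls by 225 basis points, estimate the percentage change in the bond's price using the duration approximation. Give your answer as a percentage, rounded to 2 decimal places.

Duration approximation: ΔP/P ≈ -D_mod · Δy = -12.804 × (-0.0225) = +0.288090.
As a percentage: +28.8090%.

+28.81%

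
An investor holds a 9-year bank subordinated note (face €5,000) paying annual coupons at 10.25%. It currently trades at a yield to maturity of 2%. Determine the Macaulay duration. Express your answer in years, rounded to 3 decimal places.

6.934 years

Periodic yield y = 0.02. Discount each cash flow and weight by its year:
  t   CF        PV=CF/(1+0.02)^t    t·PV
  1       512.50       502.4510       502.4510
  2       512.50       492.5990       985.1980
  3       512.50       482.9402     1,448.8206
  4       512.50       473.4708     1,893.8831
  5       512.50       464.1870     2,320.9352
  6       512.50       455.0853     2,730.5120
  7       512.50       446.1621     3,123.1346
  8       512.50       437.4138     3,499.3105
  9     5,512.50     4,612.6134    41,513.5206
  Σ                  8,366.9226    58,017.7657
Price P = Σ PV = 8,366.9226.
Macaulay duration = Σ(t·PV) / P = 58,017.7657 / 8,366.9226 = 6.93418 years.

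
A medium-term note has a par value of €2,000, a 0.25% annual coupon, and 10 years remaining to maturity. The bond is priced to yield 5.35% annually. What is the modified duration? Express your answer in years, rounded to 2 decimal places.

Periodic yield y = 0.0535. First find Macaulay duration:
  t   CF        PV=CF/(1+0.0535)^t    t·PV
  1         5.00         4.7461         4.7461
  2         5.00         4.5051         9.0101
  3         5.00         4.2763        12.8288
  4         5.00         4.0591        16.2365
  5         5.00         3.8530        19.2649
  6         5.00         3.6573        21.9439
  7         5.00         3.4716        24.3011
  8         5.00         3.2953        26.3623
  9         5.00         3.1279        28.1515
  10    2,005.00     1,190.6085    11,906.0850
  Σ                  1,225.6002    12,068.9303
P = 1,225.6002; Macaulay duration = 12,068.9303 / 1,225.6002 = 9.84736 years.
Modified duration = D_Mac / (1 + y) = 9.84736 / 1.0535 = 9.34728 years.

9.35 years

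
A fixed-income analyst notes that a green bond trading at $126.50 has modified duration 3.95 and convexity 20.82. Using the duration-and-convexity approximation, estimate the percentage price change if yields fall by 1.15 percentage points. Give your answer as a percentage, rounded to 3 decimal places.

+4.680%

Duration effect: -D_mod·Δy = -3.95 × (-0.0115) = +0.045425
Convexity effect: ½·C·(Δy)² = 0.5 × 20.82 × (-0.0115)² = +0.0013767225
ΔP/P ≈ +0.045425 + 0.0013767225 = +0.0468017225
= +4.68017225%.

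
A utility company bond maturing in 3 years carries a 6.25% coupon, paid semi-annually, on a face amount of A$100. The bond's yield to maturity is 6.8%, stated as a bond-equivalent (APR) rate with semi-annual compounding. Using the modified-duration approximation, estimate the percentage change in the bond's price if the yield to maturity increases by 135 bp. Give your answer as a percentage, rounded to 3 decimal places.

Periodic yield y = 0.034. Modified duration first:
  t   CF        PV=CF/(1+0.034)^t    t·PV
  1        3.125         3.0222         3.0222
  2        3.125         2.9229         5.8457
  3        3.125         2.8268         8.4803
  4        3.125         2.7338        10.9352
  5        3.125         2.6439        13.2196
  6      103.125        84.3802       506.2814
  Σ                     98.5298       547.7845
P = 98.5298; D_Mac = 5.55958 half-year periods = 2.77979 yrs; D_mod = 2.77979/(1+0.034) = 2.68839 yrs.
ΔP/P ≈ -D_mod · Δy = -2.68839 × (+0.0135) = -0.036293 = -3.6293%.

-3.629%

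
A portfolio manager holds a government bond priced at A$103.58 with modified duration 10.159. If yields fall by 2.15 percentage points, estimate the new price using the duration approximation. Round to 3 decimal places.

Duration approximation: ΔP/P ≈ -D_mod · Δy = -10.159 × (-0.0215) = +0.2184185.
New price ≈ 103.58 × (1 + 0.2184185) = 126.20378823.

A$126.204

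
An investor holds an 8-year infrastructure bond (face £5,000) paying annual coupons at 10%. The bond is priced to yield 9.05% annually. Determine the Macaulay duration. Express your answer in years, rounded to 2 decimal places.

Periodic yield y = 0.0905. Discount each cash flow and weight by its year:
  t   CF        PV=CF/(1+0.0905)^t    t·PV
  1       500.00       458.5053       458.5053
  2       500.00       420.4542       840.9083
  3       500.00       385.5609     1,156.6827
  4       500.00       353.5634     1,414.2537
  5       500.00       324.2214     1,621.1069
  6       500.00       297.3144     1,783.8866
  7       500.00       272.6405     1,908.4833
  8     5,500.00     2,750.1560    22,001.2480
  Σ                  5,262.4161    31,185.0748
Price P = Σ PV = 5,262.4161.
Macaulay duration = Σ(t·PV) / P = 31,185.0748 / 5,262.4161 = 5.92600 years.

5.93 years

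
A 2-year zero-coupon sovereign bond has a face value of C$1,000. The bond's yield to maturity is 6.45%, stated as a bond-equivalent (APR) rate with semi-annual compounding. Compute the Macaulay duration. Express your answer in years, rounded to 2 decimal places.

A zero-coupon bond has a single cash flow at maturity, so its Macaulay duration equals its maturity: 2 years.
(Equivalently: 4 semi-annual periods ÷ 2 = 2 years.)

2.00 years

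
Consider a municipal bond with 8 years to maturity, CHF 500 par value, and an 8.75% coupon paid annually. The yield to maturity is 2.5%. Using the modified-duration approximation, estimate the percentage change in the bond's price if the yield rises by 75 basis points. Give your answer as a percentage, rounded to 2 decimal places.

Periodic yield y = 0.025. Modified duration first:
  t   CF        PV=CF/(1+0.025)^t    t·PV
  1        43.75        42.6829        42.6829
  2        43.75        41.6419        83.2838
  3        43.75        40.6262       121.8787
  4        43.75        39.6353       158.5414
  5        43.75        38.6686       193.3431
  6        43.75        37.7255       226.3529
  7        43.75        36.8054       257.6375
  8       543.75       446.2809     3,570.2476
  Σ                    724.0668     4,653.9678
P = 724.0668; D_Mac = 6.42754 yrs; D_mod = 6.42754/(1+0.025) = 6.27077 yrs.
ΔP/P ≈ -D_mod · Δy = -6.27077 × (+0.0075) = -0.047031 = -4.7031%.

-4.70%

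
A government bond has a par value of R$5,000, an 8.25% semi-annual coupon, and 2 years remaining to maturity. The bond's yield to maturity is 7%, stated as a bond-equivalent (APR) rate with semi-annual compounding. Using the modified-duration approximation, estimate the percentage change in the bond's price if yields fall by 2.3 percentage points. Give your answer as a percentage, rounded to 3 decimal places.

Periodic yield y = 0.035. Modified duration first:
  t   CF        PV=CF/(1+0.035)^t    t·PV
  1       206.25       199.2754       199.2754
  2       206.25       192.5366       385.0732
  3       206.25       186.0257       558.0770
  4     5,206.25     4,536.9461    18,147.7844
  Σ                  5,114.7837    19,290.2100
P = 5,114.7837; D_Mac = 3.77146 half-year periods = 1.88573 yrs; D_mod = 1.88573/(1+0.035) = 1.82196 yrs.
ΔP/P ≈ -D_mod · Δy = -1.82196 × (-0.023) = +0.041905 = +4.1905%.

+4.191%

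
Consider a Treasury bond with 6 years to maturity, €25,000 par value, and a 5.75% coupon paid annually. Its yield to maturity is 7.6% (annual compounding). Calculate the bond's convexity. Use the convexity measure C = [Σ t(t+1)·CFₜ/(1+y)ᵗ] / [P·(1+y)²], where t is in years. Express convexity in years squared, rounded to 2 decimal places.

29.91

With y = 0.076:
  t   CF        PV=CF/(1+0.076)^t    t·PV        t(t+1)·PV
  1     1,437.50     1,335.9665     1,335.9665       2,671.9331
  2     1,437.50     1,241.6046     2,483.2092       7,449.6276
  3     1,437.50     1,153.9076     3,461.7228      13,846.8914
  4     1,437.50     1,072.4048     4,289.6194      21,448.0969
  5     1,437.50       996.6588     4,983.2939      29,899.7634
  6    26,437.50    17,035.1812   102,211.0870     715,477.6092
  Σ                 22,835.7235   118,764.8989     790,793.9216
P = 22,835.7235.
Convexity = Σ t(t+1)·PV / [P·(1+y)²] = 790,793.9216 / (22,835.7235 × 1.157776) = 29.91052.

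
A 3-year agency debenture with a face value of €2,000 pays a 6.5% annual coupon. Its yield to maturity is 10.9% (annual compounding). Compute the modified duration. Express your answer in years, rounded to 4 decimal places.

Periodic yield y = 0.109. First find Macaulay duration:
  t   CF        PV=CF/(1+0.109)^t    t·PV
  1       130.00       117.2227       117.2227
  2       130.00       105.7013       211.4026
  3     2,130.00     1,561.6545     4,684.9636
  Σ                  1,784.5785     5,013.5889
P = 1,784.5785; Macaulay duration = 5,013.5889 / 1,784.5785 = 2.80940 years.
Modified duration = D_Mac / (1 + y) = 2.80940 / 1.109 = 2.53327 years.

2.5333 years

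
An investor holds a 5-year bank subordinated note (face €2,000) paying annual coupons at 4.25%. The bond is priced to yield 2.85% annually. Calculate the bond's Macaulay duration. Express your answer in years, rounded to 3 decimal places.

Periodic yield y = 0.0285. Discount each cash flow and weight by its year:
  t   CF        PV=CF/(1+0.0285)^t    t·PV
  1        85.00        82.6446        82.6446
  2        85.00        80.3545       160.7090
  3        85.00        78.1279       234.3836
  4        85.00        75.9629       303.8517
  5     2,085.00     1,811.6929     9,058.4644
  Σ                  2,128.7829     9,840.0535
Price P = Σ PV = 2,128.7829.
Macaulay duration = Σ(t·PV) / P = 9,840.0535 / 2,128.7829 = 4.62238 years.

4.622 years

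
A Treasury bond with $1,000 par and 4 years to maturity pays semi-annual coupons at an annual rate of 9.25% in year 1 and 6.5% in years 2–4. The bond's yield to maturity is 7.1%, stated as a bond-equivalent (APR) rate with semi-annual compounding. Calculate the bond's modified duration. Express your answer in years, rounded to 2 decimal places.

3.39 years

Periodic yield y = 0.0355. First find Macaulay duration:
  t   CF        PV=CF/(1+0.0355)^t    t·PV
  1        46.25        44.6644        44.6644
  2        46.25        43.1332        86.2664
  3        32.50        29.2707        87.8121
  4        32.50        28.2672       113.0688
  5        32.50        27.2981       136.4906
  6        32.50        26.3623       158.1736
  7        32.50        25.4585       178.2094
  8     1,032.50       781.0687     6,248.5496
  Σ                  1,005.5231     7,053.2350
P = 1,005.5231; Macaulay duration = 7,053.2350 / 1,005.5231 = 7.01449 half-year periods = 3.50725 years.
Modified duration = D_Mac / (1 + y) = 3.50725 / 1.0355 = 3.38701 years.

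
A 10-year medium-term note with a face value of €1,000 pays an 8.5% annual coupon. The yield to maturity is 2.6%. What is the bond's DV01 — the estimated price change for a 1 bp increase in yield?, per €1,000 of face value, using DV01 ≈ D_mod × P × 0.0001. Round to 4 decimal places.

Periodic yield y = 0.026.
  t   CF        PV=CF/(1+0.026)^t    t·PV
  1        85.00        82.8460        82.8460
  2        85.00        80.7466       161.4932
  3        85.00        78.7004       236.1011
  4        85.00        76.7060       306.8241
  5        85.00        74.7622       373.8110
  6        85.00        72.8676       437.2059
  7        85.00        71.0211       497.1477
  8        85.00        69.2213       553.7708
  9        85.00        67.4672       607.2048
  10    1,085.00       839.3752     8,393.7519
  Σ                  1,513.7137    11,650.1566
P = 1,513.7137; D_Mac = 7.69641 yrs; D_mod = 7.50137 yrs.
DV01 ≈ 7.50137 × 1,513.7137 × 0.0001 = 1.135493.

€1.1355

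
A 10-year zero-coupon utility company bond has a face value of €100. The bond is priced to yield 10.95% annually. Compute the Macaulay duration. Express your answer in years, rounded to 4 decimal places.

A zero-coupon bond has a single cash flow at maturity, so its Macaulay duration equals its maturity: 10 years.

10.0000 years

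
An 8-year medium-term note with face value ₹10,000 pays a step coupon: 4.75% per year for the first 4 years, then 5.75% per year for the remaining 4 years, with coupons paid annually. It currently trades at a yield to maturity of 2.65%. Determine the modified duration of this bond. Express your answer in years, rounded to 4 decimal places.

6.7376 years

Periodic yield y = 0.0265. First find Macaulay duration:
  t   CF        PV=CF/(1+0.0265)^t    t·PV
  1       475.00       462.7375       462.7375
  2       475.00       450.7915       901.5830
  3       475.00       439.1539     1,317.4617
  4       475.00       427.8168     1,711.2670
  5       575.00       504.5138     2,522.5692
  6       575.00       491.4894     2,948.9362
  7       575.00       478.8011     3,351.6079
  8    10,575.00     8,578.4485    68,627.5877
  Σ                 11,833.7524    81,843.7501
P = 11,833.7524; Macaulay duration = 81,843.7501 / 11,833.7524 = 6.91613 years.
Modified duration = D_Mac / (1 + y) = 6.91613 / 1.0265 = 6.73758 years.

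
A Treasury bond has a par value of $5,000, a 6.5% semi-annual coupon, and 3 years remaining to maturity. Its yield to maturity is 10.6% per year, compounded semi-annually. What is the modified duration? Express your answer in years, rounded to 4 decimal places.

Periodic yield y = 0.053. First find Macaulay duration:
  t   CF        PV=CF/(1+0.053)^t    t·PV
  1       162.50       154.3210       154.3210
  2       162.50       146.5536       293.1073
  3       162.50       139.1773       417.5318
  4       162.50       132.1721       528.6885
  5       162.50       125.5196       627.5979
  6     5,162.50     3,786.9523    22,721.7139
  Σ                  4,484.6959    24,742.9604
P = 4,484.6959; Macaulay duration = 24,742.9604 / 4,484.6959 = 5.51720 half-year periods = 2.75860 years.
Modified duration = D_Mac / (1 + y) = 2.75860 / 1.053 = 2.61975 years.

2.6198 years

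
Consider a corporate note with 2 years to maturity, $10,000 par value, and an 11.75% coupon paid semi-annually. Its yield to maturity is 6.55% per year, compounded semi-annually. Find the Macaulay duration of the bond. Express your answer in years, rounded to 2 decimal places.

Periodic yield y = 0.03275. Discount each cash flow and weight by its period:
  t   CF        PV=CF/(1+0.03275)^t    t·PV
  1       587.50       568.8695       568.8695
  2       587.50       550.8298     1,101.6597
  3       587.50       533.3622     1,600.0867
  4    10,587.50     9,307.0620    37,228.2481
  Σ                 10,960.1236    40,498.8641
Price P = Σ PV = 10,960.1236.
Macaulay duration = Σ(t·PV) / P = 40,498.8641 / 10,960.1236 = 3.69511 half-year periods.
In years: 3.69511 / 2 = 1.84756 years.

1.85 years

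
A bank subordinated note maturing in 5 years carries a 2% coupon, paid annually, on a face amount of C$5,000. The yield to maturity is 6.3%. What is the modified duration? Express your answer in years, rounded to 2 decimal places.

Periodic yield y = 0.063. First find Macaulay duration:
  t   CF        PV=CF/(1+0.063)^t    t·PV
  1       100.00        94.0734        94.0734
  2       100.00        88.4980       176.9960
  3       100.00        83.2531       249.7592
  4       100.00        78.3190       313.2759
  5     5,100.00     3,757.5421    18,787.7104
  Σ                  4,101.6855    19,621.8149
P = 4,101.6855; Macaulay duration = 19,621.8149 / 4,101.6855 = 4.78384 years.
Modified duration = D_Mac / (1 + y) = 4.78384 / 1.063 = 4.50032 years.

4.50 years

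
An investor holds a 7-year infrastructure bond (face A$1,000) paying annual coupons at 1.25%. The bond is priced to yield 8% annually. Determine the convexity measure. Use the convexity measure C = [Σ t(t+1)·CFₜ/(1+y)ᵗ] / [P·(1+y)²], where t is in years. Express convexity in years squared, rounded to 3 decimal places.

With y = 0.08:
  t   CF        PV=CF/(1+0.08)^t    t·PV        t(t+1)·PV
  1        12.50        11.5741        11.5741          23.1481
  2        12.50        10.7167        21.4335          64.3004
  3        12.50         9.9229        29.7687         119.0748
  4        12.50         9.1879        36.7515         183.7575
  5        12.50         8.5073        42.5364         255.2187
  6        12.50         7.8771        47.2627         330.8391
  7     1,012.50       590.7840     4,135.4882      33,083.9054
  Σ                    648.5700     4,324.8151      34,060.2440
P = 648.5700.
Convexity = Σ t(t+1)·PV / [P·(1+y)²] = 34,060.2440 / (648.5700 × 1.166400) = 45.02393.

45.024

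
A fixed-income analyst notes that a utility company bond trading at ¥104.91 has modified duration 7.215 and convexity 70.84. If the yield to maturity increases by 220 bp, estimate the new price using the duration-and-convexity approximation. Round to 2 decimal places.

¥90.06

Duration effect: -D_mod·Δy = -7.215 × (+0.022) = -0.158730
Convexity effect: ½·C·(Δy)² = 0.5 × 70.84 × (0.022)² = +0.01714328
ΔP/P ≈ -0.158730 + 0.01714328 = -0.14158672
New price ≈ 104.91 × (1 - 0.14158672) = 90.0561372048.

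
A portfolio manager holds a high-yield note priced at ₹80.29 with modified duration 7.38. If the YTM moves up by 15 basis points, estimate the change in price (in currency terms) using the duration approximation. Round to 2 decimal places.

-₹0.89

Duration approximation: ΔP/P ≈ -D_mod · Δy = -7.38 × (+0.0015) = -0.011070.
ΔP ≈ 80.29 × (-0.011070) = -0.8888103.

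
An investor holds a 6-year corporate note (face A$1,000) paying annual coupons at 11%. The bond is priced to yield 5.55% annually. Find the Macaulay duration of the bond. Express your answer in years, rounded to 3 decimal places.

4.854 years

Periodic yield y = 0.0555. Discount each cash flow and weight by its year:
  t   CF        PV=CF/(1+0.0555)^t    t·PV
  1       110.00       104.2160       104.2160
  2       110.00        98.7362       197.4723
  3       110.00        93.5444       280.6333
  4       110.00        88.6257       354.5028
  5       110.00        83.9656       419.8281
  6     1,110.00       802.7375     4,816.4250
  Σ                  1,271.8254     6,173.0776
Price P = Σ PV = 1,271.8254.
Macaulay duration = Σ(t·PV) / P = 6,173.0776 / 1,271.8254 = 4.85371 years.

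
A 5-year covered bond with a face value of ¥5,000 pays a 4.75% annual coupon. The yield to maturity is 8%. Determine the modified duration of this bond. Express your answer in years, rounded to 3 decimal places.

Periodic yield y = 0.08. First find Macaulay duration:
  t   CF        PV=CF/(1+0.08)^t    t·PV
  1       237.50       219.9074       219.9074
  2       237.50       203.6180       407.2359
  3       237.50       188.5352       565.6055
  4       237.50       174.5696       698.2784
  5     5,237.50     3,564.5545    17,822.7725
  Σ                  4,351.1846    19,713.7997
P = 4,351.1846; Macaulay duration = 19,713.7997 / 4,351.1846 = 4.53067 years.
Modified duration = D_Mac / (1 + y) = 4.53067 / 1.08 = 4.19507 years.

4.195 years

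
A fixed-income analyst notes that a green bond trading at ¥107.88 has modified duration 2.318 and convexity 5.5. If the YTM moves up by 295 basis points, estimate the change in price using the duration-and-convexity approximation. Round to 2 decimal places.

Duration effect: -D_mod·Δy = -2.318 × (+0.0295) = -0.068381
Convexity effect: ½·C·(Δy)² = 0.5 × 5.5 × (0.0295)² = +0.0023931875
ΔP/P ≈ -0.068381 + 0.0023931875 = -0.0659878125
ΔP ≈ 107.88 × (-0.0659878125) = -7.1187652125.

-¥7.12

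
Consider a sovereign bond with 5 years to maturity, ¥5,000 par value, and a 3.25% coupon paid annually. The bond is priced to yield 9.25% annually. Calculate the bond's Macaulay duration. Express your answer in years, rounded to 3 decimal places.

4.644 years

Periodic yield y = 0.0925. Discount each cash flow and weight by its year:
  t   CF        PV=CF/(1+0.0925)^t    t·PV
  1       162.50       148.7414       148.7414
  2       162.50       136.1478       272.2955
  3       162.50       124.6204       373.8611
  4       162.50       114.0690       456.2759
  5     5,162.50     3,317.0563    16,585.2813
  Σ                  3,840.6348    17,836.4552
Price P = Σ PV = 3,840.6348.
Macaulay duration = Σ(t·PV) / P = 17,836.4552 / 3,840.6348 = 4.64414 years.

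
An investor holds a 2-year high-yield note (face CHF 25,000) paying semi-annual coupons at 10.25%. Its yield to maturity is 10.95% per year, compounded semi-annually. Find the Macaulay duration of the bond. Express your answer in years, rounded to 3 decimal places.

Periodic yield y = 0.05475. Discount each cash flow and weight by its period:
  t   CF        PV=CF/(1+0.05475)^t    t·PV
  1     1,281.25     1,214.7428     1,214.7428
  2     1,281.25     1,151.6879     2,303.3758
  3     1,281.25     1,091.9061     3,275.7182
  4    26,281.25    21,234.7856    84,939.1426
  Σ                 24,693.1224    91,732.9794
Price P = Σ PV = 24,693.1224.
Macaulay duration = Σ(t·PV) / P = 91,732.9794 / 24,693.1224 = 3.71492 half-year periods.
In years: 3.71492 / 2 = 1.85746 years.

1.857 years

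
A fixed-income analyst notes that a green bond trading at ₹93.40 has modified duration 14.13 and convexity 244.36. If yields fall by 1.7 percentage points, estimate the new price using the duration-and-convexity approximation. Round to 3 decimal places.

₹119.134

Duration effect: -D_mod·Δy = -14.13 × (-0.017) = +0.240210
Convexity effect: ½·C·(Δy)² = 0.5 × 244.36 × (-0.017)² = +0.03531002
ΔP/P ≈ +0.240210 + 0.03531002 = +0.27552002
New price ≈ 93.40 × (1 + 0.27552002) = 119.133569868.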